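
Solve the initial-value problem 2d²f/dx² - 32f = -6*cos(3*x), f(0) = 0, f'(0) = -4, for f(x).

Divide through by 2: f'' - 16f = -3*cos(3*x).
Characteristic equation r² - 16 = 0 factors as (r - 4)(r + 4) = 0, so r = 4, -4.
Hence f_h = C1*exp(4*x) + C2*exp(-4*x).
Try f_p = A*cos(3*x) + B*sin(3*x). Substituting and equating the coefficients of cos(3x) and sin(3x) gives A = 3/25, B = 0, so f_p = 3*cos(3*x)/25.
General solution: f = 3*cos(3*x)/25 + C1*exp(4*x) + C2*exp(-4*x).
Apply the initial conditions: f(0) = 3/25 + C1 + C2 = 0 and f'(0) = -4*C2 + 4*C1 = -4. Solving gives C1 = -14/25, C2 = 11/25.

f = -14*exp(4*x)/25 + 3*cos(3*x)/25 + 11*exp(-4*x)/25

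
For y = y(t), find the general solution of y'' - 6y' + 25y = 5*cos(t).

Characteristic equation r² - 6r + 25 = 0 has discriminant (-6)² - 4·(25) = -64 < 0, so r = 3 ± 4i.
Hence y_h = C1*cos(4*t)*exp(3*t) + C2*exp(3*t)*sin(4*t).
Try y_p = A*cos(t) + B*sin(t). Substituting and equating the coefficients of cos(t) and sin(t) gives A = 10/51, B = -5/102, so y_p = -5*sin(t)/102 + 10*cos(t)/51.

y = -5*sin(t)/102 + 10*cos(t)/51 + C1*cos(4*t)*exp(3*t) + C2*exp(3*t)*sin(4*t)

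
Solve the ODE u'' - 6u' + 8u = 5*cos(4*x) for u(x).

Characteristic equation r² - 6r + 8 = 0 factors as (r - 2)(r - 4) = 0, so r = 2, 4.
Hence u_h = C1*exp(2*x) + C2*exp(4*x).
Try u_p = A*cos(4*x) + B*sin(4*x). Substituting and equating the coefficients of cos(4x) and sin(4x) gives A = -1/16, B = -3/16, so u_p = -3*sin(4*x)/16 - cos(4*x)/16.

u = -3*sin(4*x)/16 - cos(4*x)/16 + C1*exp(2*x) + C2*exp(4*x)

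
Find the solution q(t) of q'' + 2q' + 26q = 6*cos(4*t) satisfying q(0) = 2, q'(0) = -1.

q = 12*sin(4*t)/41 + 15*cos(4*t)/41 - 22*exp(-t)*sin(5*t)/205 + 67*cos(5*t)*exp(-t)/41

Characteristic equation r² + 2r + 26 = 0 has discriminant (2)² - 4·(26) = -100 < 0, so r = -1 ± 5i.
Hence q_h = C1*cos(5*t)*exp(-t) + C2*exp(-t)*sin(5*t).
Try q_p = A*cos(4*t) + B*sin(4*t). Substituting and equating the coefficients of cos(4t) and sin(4t) gives A = 15/41, B = 12/41, so q_p = 12*sin(4*t)/41 + 15*cos(4*t)/41.
General solution: q = 12*sin(4*t)/41 + 15*cos(4*t)/41 + C1*cos(5*t)*exp(-t) + C2*exp(-t)*sin(5*t).
Apply the initial conditions: q(0) = 15/41 + C1 = 2 and q'(0) = 48/41 - C1 + 5*C2 = -1. Solving gives C1 = 67/41, C2 = -22/205.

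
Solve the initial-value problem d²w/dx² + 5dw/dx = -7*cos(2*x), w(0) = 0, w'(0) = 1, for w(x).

w = 1/5 - 64*exp(-5*x)/145 - 35*sin(2*x)/58 + 7*cos(2*x)/29

Characteristic equation r² + 5r = 0 factors as (r + 5)r = 0, so r = -5, 0.
Hence w_h = C1*exp(-5*x) + C2.
Try w_p = A*cos(2*x) + B*sin(2*x). Substituting and equating the coefficients of cos(2x) and sin(2x) gives A = 7/29, B = -35/58, so w_p = -35*sin(2*x)/58 + 7*cos(2*x)/29.
General solution: w = C2 - 35*sin(2*x)/58 + 7*cos(2*x)/29 + C1*exp(-5*x).
Apply the initial conditions: w(0) = 7/29 + C1 + C2 = 0 and w'(0) = -35/29 - 5*C1 = 1. Solving gives C1 = -64/145, C2 = 1/5.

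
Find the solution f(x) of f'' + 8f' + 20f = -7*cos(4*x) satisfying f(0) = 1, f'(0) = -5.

f = -14*sin(4*x)/65 - 7*cos(4*x)/260 - exp(-4*x)*sin(2*x)/65 + 267*cos(2*x)*exp(-4*x)/260

Characteristic equation r² + 8r + 20 = 0 has discriminant (8)² - 4·(20) = -16 < 0, so r = -4 ± 2i.
Hence f_h = C1*cos(2*x)*exp(-4*x) + C2*exp(-4*x)*sin(2*x).
Try f_p = A*cos(4*x) + B*sin(4*x). Substituting and equating the coefficients of cos(4x) and sin(4x) gives A = -7/260, B = -14/65, so f_p = -14*sin(4*x)/65 - 7*cos(4*x)/260.
General solution: f = -14*sin(4*x)/65 - 7*cos(4*x)/260 + C1*cos(2*x)*exp(-4*x) + C2*exp(-4*x)*sin(2*x).
Apply the initial conditions: f(0) = -7/260 + C1 = 1 and f'(0) = -56/65 - 4*C1 + 2*C2 = -5. Solving gives C1 = 267/260, C2 = -1/65.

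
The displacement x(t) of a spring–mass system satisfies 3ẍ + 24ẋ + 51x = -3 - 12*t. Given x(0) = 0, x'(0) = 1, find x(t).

x = 15/289 - 4*t/17 - 15*cos(t)*exp(-4*t)/289 + 297*exp(-4*t)*sin(t)/289

Divide through by 3: x'' + 8x' + 17x = -1 - 4*t.
Characteristic equation r² + 8r + 17 = 0 has discriminant (8)² - 4·(17) = -4 < 0, so r = -4 ± i.
Hence x_h = C1*cos(t)*exp(-4*t) + C2*exp(-4*t)*sin(t).
For the particular solution try x_p = A0 + A1*t. Substituting and matching coefficients of each power of t gives A0 = 15/289, A1 = -4/17, so x_p = 15/289 - 4*t/17.
General solution: x = 15/289 - 4*t/17 + C1*cos(t)*exp(-4*t) + C2*exp(-4*t)*sin(t).
Apply the initial conditions: x(0) = 15/289 + C1 = 0 and x'(0) = -4/17 + C2 - 4*C1 = 1. Solving gives C1 = -15/289, C2 = 297/289.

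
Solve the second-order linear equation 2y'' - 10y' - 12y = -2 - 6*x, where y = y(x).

y = -1/4 + x/2 + C1*exp(6*x) + C2*exp(-x)

Divide through by 2: y'' - 5y' - 6y = -1 - 3*x.
Characteristic equation r² - 5r - 6 = 0 factors as (r - 6)(r + 1) = 0, so r = 6, -1.
Hence y_h = C1*exp(6*x) + C2*exp(-x).
For the particular solution try y_p = A0 + A1*x. Substituting and matching coefficients of each power of x gives A0 = -1/4, A1 = 1/2, so y_p = -1/4 + x/2.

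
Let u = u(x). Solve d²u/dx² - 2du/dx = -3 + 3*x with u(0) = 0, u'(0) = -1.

u = 7/8 - 7*exp(2*x)/8 - 3*x**2/4 + 3*x/4

Characteristic equation r² - 2r = 0 factors as (r - 2)r = 0, so r = 2, 0.
Hence u_h = C1*exp(2*x) + C2.
Since 0 is a characteristic root (multiplicity 1), multiply the polynomial trial by x: try u_p = x*(A0 + A1*x). Substituting and matching coefficients of each power of x gives A0 = 3/4, A1 = -3/4, so u_p = -3*x^2/4 + 3*x/4.
General solution: u = C2 - 3*x^2/4 + 3*x/4 + C1*exp(2*x).
Apply the initial conditions: u(0) = C1 + C2 = 0 and u'(0) = 3/4 + 2*C1 = -1. Solving gives C1 = -7/8, C2 = 7/8.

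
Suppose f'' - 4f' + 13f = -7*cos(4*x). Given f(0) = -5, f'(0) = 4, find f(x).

f = 21*cos(4*x)/265 + 112*sin(4*x)/265 - 1346*cos(3*x)*exp(2*x)/265 + 3304*exp(2*x)*sin(3*x)/795

Characteristic equation r² - 4r + 13 = 0 has discriminant (-4)² - 4·(13) = -36 < 0, so r = 2 ± 3i.
Hence f_h = C1*cos(3*x)*exp(2*x) + C2*exp(2*x)*sin(3*x).
Try f_p = A*cos(4*x) + B*sin(4*x). Substituting and equating the coefficients of cos(4x) and sin(4x) gives A = 21/265, B = 112/265, so f_p = 21*cos(4*x)/265 + 112*sin(4*x)/265.
General solution: f = 21*cos(4*x)/265 + 112*sin(4*x)/265 + C1*cos(3*x)*exp(2*x) + C2*exp(2*x)*sin(3*x).
Apply the initial conditions: f(0) = 21/265 + C1 = -5 and f'(0) = 448/265 + 2*C1 + 3*C2 = 4. Solving gives C1 = -1346/265, C2 = 3304/795.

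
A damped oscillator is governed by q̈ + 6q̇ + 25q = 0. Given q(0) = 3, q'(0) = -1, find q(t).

Characteristic equation r² + 6r + 25 = 0 has discriminant (6)² - 4·(25) = -64 < 0, so r = -3 ± 4i.
Hence q_h = C1*cos(4*t)*exp(-3*t) + C2*exp(-3*t)*sin(4*t).
Apply the initial conditions: q(0) = C1 = 3 and q'(0) = -3*C1 + 4*C2 = -1. Solving gives C1 = 3, C2 = 2.

q = 2*exp(-3*t)*sin(4*t) + 3*cos(4*t)*exp(-3*t)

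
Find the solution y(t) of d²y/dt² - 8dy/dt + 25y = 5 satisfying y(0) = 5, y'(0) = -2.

y = 1/5 - 106*exp(4*t)*sin(3*t)/15 + 24*cos(3*t)*exp(4*t)/5

Characteristic equation r² - 8r + 25 = 0 has discriminant (-8)² - 4·(25) = -36 < 0, so r = 4 ± 3i.
Hence y_h = C1*cos(3*t)*exp(4*t) + C2*exp(4*t)*sin(3*t).
For the particular solution try y_p = A0. Substituting and matching coefficients of each power of t gives A0 = 1/5, so y_p = 1/5.
General solution: y = 1/5 + C1*cos(3*t)*exp(4*t) + C2*exp(4*t)*sin(3*t).
Apply the initial conditions: y(0) = 1/5 + C1 = 5 and y'(0) = 3*C2 + 4*C1 = -2. Solving gives C1 = 24/5, C2 = -106/15.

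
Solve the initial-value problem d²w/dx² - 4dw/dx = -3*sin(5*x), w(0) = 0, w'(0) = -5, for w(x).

w = 7/5 - 55*exp(4*x)/41 - 12*cos(5*x)/205 + 3*sin(5*x)/41

Characteristic equation r² - 4r = 0 factors as (r - 4)r = 0, so r = 4, 0.
Hence w_h = C1*exp(4*x) + C2.
Try w_p = A*cos(5*x) + B*sin(5*x). Substituting and equating the coefficients of cos(5x) and sin(5x) gives A = -12/205, B = 3/41, so w_p = -12*cos(5*x)/205 + 3*sin(5*x)/41.
General solution: w = C2 - 12*cos(5*x)/205 + 3*sin(5*x)/41 + C1*exp(4*x).
Apply the initial conditions: w(0) = -12/205 + C1 + C2 = 0 and w'(0) = 15/41 + 4*C1 = -5. Solving gives C1 = -55/41, C2 = 7/5.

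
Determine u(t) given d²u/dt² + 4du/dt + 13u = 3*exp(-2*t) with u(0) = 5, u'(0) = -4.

Characteristic equation r² + 4r + 13 = 0 has discriminant (4)² - 4·(13) = -36 < 0, so r = -2 ± 3i.
Hence u_h = C1*cos(3*t)*exp(-2*t) + C2*exp(-2*t)*sin(3*t).
Try u_p = A*exp(-2*t). Substituting into the equation and dividing by exp(-2*t) gives A = 1/3, so u_p = exp(-2*t)/3.
General solution: u = exp(-2*t)/3 + C1*cos(3*t)*exp(-2*t) + C2*exp(-2*t)*sin(3*t).
Apply the initial conditions: u(0) = 1/3 + C1 = 5 and u'(0) = -2/3 - 2*C1 + 3*C2 = -4. Solving gives C1 = 14/3, C2 = 2.

u = exp(-2*t)/3 + 2*exp(-2*t)*sin(3*t) + 14*cos(3*t)*exp(-2*t)/3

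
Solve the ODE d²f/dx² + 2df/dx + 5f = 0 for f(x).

f = C1*cos(2*x)*exp(-x) + C2*exp(-x)*sin(2*x)

Characteristic equation r² + 2r + 5 = 0 has discriminant (2)² - 4·(5) = -16 < 0, so r = -1 ± 2i.
Hence f_h = C1*cos(2*x)*exp(-x) + C2*exp(-x)*sin(2*x).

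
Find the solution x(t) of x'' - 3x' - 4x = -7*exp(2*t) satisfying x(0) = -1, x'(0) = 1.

Characteristic equation r² - 3r - 4 = 0 factors as (r - 4)(r + 1) = 0, so r = 4, -1.
Hence x_h = C1*exp(4*t) + C2*exp(-t).
Try x_p = A*exp(2*t). Substituting into the equation and dividing by exp(2*t) gives A = 7/6, so x_p = 7*exp(2*t)/6.
General solution: x = 7*exp(2*t)/6 + C1*exp(4*t) + C2*exp(-t).
Apply the initial conditions: x(0) = 7/6 + C1 + C2 = -1 and x'(0) = 7/3 - C2 + 4*C1 = 1. Solving gives C1 = -7/10, C2 = -22/15.

x = -22*exp(-t)/15 - 7*exp(4*t)/10 + 7*exp(2*t)/6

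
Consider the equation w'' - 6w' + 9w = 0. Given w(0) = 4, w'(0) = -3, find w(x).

w = 4*exp(3*x) - 15*x*exp(3*x)

Characteristic equation r² - 6r + 9 = 0 has discriminant (-6)² - 4·(9) = 0, so r = 3 is a repeated root.
Hence w_h = (C1 + C2*x)*exp(3*x).
Apply the initial conditions: w(0) = C1 = 4 and w'(0) = C2 + 3*C1 = -3. Solving gives C1 = 4, C2 = -15.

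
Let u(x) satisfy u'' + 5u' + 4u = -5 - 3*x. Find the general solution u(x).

Characteristic equation r² + 5r + 4 = 0 factors as (r + 1)(r + 4) = 0, so r = -1, -4.
Hence u_h = C1*exp(-x) + C2*exp(-4*x).
For the particular solution try u_p = A0 + A1*x. Substituting and matching coefficients of each power of x gives A0 = -5/16, A1 = -3/4, so u_p = -5/16 - 3*x/4.

u = -5/16 - 3*x/4 + C1*exp(-x) + C2*exp(-4*x)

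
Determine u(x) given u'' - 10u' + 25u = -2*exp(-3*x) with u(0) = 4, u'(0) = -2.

Characteristic equation r² - 10r + 25 = 0 has discriminant (-10)² - 4·(25) = 0, so r = 5 is a repeated root.
Hence u_h = (C1 + C2*x)*exp(5*x).
Try u_p = A*exp(-3*x). Substituting into the equation and dividing by exp(-3*x) gives A = -1/32, so u_p = -exp(-3*x)/32.
General solution: u = -exp(-3*x)/32 + C1*exp(5*x) + C2*x*exp(5*x).
Apply the initial conditions: u(0) = -1/32 + C1 = 4 and u'(0) = 3/32 + C2 + 5*C1 = -2. Solving gives C1 = 129/32, C2 = -89/4.

u = -exp(-3*x)/32 + 129*exp(5*x)/32 - 89*x*exp(5*x)/4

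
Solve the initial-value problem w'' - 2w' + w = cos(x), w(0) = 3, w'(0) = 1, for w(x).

Characteristic equation r² - 2r + 1 = 0 has discriminant (-2)² - 4·(1) = 0, so r = 1 is a repeated root.
Hence w_h = (C1 + C2*x)*exp(x).
Try w_p = A*cos(x) + B*sin(x). Substituting and equating the coefficients of cos(x) and sin(x) gives A = 0, B = -1/2, so w_p = -sin(x)/2.
General solution: w = -sin(x)/2 + C1*exp(x) + C2*x*exp(x).
Apply the initial conditions: w(0) = C1 = 3 and w'(0) = -1/2 + C1 + C2 = 1. Solving gives C1 = 3, C2 = -3/2.

w = 3*exp(x) - sin(x)/2 - 3*x*exp(x)/2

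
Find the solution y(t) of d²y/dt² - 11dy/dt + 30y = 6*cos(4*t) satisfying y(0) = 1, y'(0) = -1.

y = -69*exp(6*t)/13 - 66*sin(4*t)/533 + 21*cos(4*t)/533 + 257*exp(5*t)/41

Characteristic equation r² - 11r + 30 = 0 factors as (r - 5)(r - 6) = 0, so r = 5, 6.
Hence y_h = C1*exp(5*t) + C2*exp(6*t).
Try y_p = A*cos(4*t) + B*sin(4*t). Substituting and equating the coefficients of cos(4t) and sin(4t) gives A = 21/533, B = -66/533, so y_p = -66*sin(4*t)/533 + 21*cos(4*t)/533.
General solution: y = -66*sin(4*t)/533 + 21*cos(4*t)/533 + C1*exp(5*t) + C2*exp(6*t).
Apply the initial conditions: y(0) = 21/533 + C1 + C2 = 1 and y'(0) = -264/533 + 5*C1 + 6*C2 = -1. Solving gives C1 = 257/41, C2 = -69/13.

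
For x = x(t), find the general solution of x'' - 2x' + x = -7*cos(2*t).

x = 21*cos(2*t)/25 + 28*sin(2*t)/25 + C1*exp(t) + C2*t*exp(t)

Characteristic equation r² - 2r + 1 = 0 has discriminant (-2)² - 4·(1) = 0, so r = 1 is a repeated root.
Hence x_h = (C1 + C2*t)*exp(t).
Try x_p = A*cos(2*t) + B*sin(2*t). Substituting and equating the coefficients of cos(2t) and sin(2t) gives A = 21/25, B = 28/25, so x_p = 21*cos(2*t)/25 + 28*sin(2*t)/25.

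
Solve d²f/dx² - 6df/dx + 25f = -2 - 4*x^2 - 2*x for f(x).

Characteristic equation r² - 6r + 25 = 0 has discriminant (-6)² - 4·(25) = -64 < 0, so r = 3 ± 4i.
Hence f_h = C1*cos(4*x)*exp(3*x) + C2*exp(3*x)*sin(4*x).
For the particular solution try f_p = A0 + A1*x + A2*x^2. Substituting and matching coefficients of each power of x gives A0 = -1638/15625, A1 = -98/625, A2 = -4/25, so f_p = -1638/15625 - 98*x/625 - 4*x^2/25.

f = -1638/15625 - 98*x/625 - 4*x**2/25 + C1*cos(4*x)*exp(3*x) + C2*exp(3*x)*sin(4*x)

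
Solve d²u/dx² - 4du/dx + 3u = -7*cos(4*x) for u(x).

Characteristic equation r² - 4r + 3 = 0 factors as (r - 3)(r - 1) = 0, so r = 3, 1.
Hence u_h = C1*exp(3*x) + C2*exp(x).
Try u_p = A*cos(4*x) + B*sin(4*x). Substituting and equating the coefficients of cos(4x) and sin(4x) gives A = 91/425, B = 112/425, so u_p = 91*cos(4*x)/425 + 112*sin(4*x)/425.

u = 91*cos(4*x)/425 + 112*sin(4*x)/425 + C1*exp(3*x) + C2*exp(x)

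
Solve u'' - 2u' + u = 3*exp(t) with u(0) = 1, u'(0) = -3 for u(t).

Characteristic equation r² - 2r + 1 = 0 has discriminant (-2)² - 4·(1) = 0, so r = 1 is a repeated root.
Hence u_h = (C1 + C2*t)*exp(t).
Since exp(t) solves the homogeneous equation (r = 1 is a root of multiplicity 2), multiply the trial by t^2. Try u_p = A*t^2*exp(t). Substituting into the equation and dividing by exp(t) gives A = 3/2, so u_p = 3*t^2*exp(t)/2.
General solution: u = C1*exp(t) + 3*t^2*exp(t)/2 + C2*t*exp(t).
Apply the initial conditions: u(0) = C1 = 1 and u'(0) = C1 + C2 = -3. Solving gives C1 = 1, C2 = -4.

u = -4*t*exp(t) + 3*t**2*exp(t)/2 + exp(t)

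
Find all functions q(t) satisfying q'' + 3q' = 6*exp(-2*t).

q = C2 - 3*exp(-2*t) + C1*exp(-3*t)

Characteristic equation r² + 3r = 0 factors as (r + 3)r = 0, so r = -3, 0.
Hence q_h = C1*exp(-3*t) + C2.
Try q_p = A*exp(-2*t). Substituting into the equation and dividing by exp(-2*t) gives A = -3, so q_p = -3*exp(-2*t).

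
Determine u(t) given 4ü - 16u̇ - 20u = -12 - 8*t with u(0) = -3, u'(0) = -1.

Divide through by 4: u'' - 4u' - 5u = -3 - 2*t.
Characteristic equation r² - 4r - 5 = 0 factors as (r - 5)(r + 1) = 0, so r = 5, -1.
Hence u_h = C1*exp(5*t) + C2*exp(-t).
For the particular solution try u_p = A0 + A1*t. Substituting and matching coefficients of each power of t gives A0 = 7/25, A1 = 2/5, so u_p = 7/25 + 2*t/5.
General solution: u = 7/25 + 2*t/5 + C1*exp(5*t) + C2*exp(-t).
Apply the initial conditions: u(0) = 7/25 + C1 + C2 = -3 and u'(0) = 2/5 - C2 + 5*C1 = -1. Solving gives C1 = -39/50, C2 = -5/2.

u = 7/25 - 39*exp(5*t)/50 - 5*exp(-t)/2 + 2*t/5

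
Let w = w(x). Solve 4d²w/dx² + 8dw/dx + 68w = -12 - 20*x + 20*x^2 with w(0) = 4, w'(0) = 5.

w = -827/4913 - 105*x/289 + 5*x**2/17 + 20479*cos(4*x)*exp(-x)/4913 + 46829*exp(-x)*sin(4*x)/19652

Divide through by 4: w'' + 2w' + 17w = -3 - 5*x + 5*x^2.
Characteristic equation r² + 2r + 17 = 0 has discriminant (2)² - 4·(17) = -64 < 0, so r = -1 ± 4i.
Hence w_h = C1*cos(4*x)*exp(-x) + C2*exp(-x)*sin(4*x).
For the particular solution try w_p = A0 + A1*x + A2*x^2. Substituting and matching coefficients of each power of x gives A0 = -827/4913, A1 = -105/289, A2 = 5/17, so w_p = -827/4913 - 105*x/289 + 5*x^2/17.
General solution: w = -827/4913 - 105*x/289 + 5*x^2/17 + C1*cos(4*x)*exp(-x) + C2*exp(-x)*sin(4*x).
Apply the initial conditions: w(0) = -827/4913 + C1 = 4 and w'(0) = -105/289 - C1 + 4*C2 = 5. Solving gives C1 = 20479/4913, C2 = 46829/19652.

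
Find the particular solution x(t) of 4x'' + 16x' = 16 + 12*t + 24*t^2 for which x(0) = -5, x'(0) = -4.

Divide through by 4: x'' + 4x' = 4 + 3*t + 6*t^2.
Characteristic equation r² + 4r = 0 factors as (r + 4)r = 0, so r = -4, 0.
Hence x_h = C1*exp(-4*t) + C2.
Since 0 is a characteristic root (multiplicity 1), multiply the polynomial trial by t: try x_p = t*(A0 + A1*t + A2*t^2). Substituting and matching coefficients of each power of t gives A0 = 1, A1 = 0, A2 = 1/2, so x_p = t + t^3/2.
General solution: x = C2 + t + t^3/2 + C1*exp(-4*t).
Apply the initial conditions: x(0) = C1 + C2 = -5 and x'(0) = 1 - 4*C1 = -4. Solving gives C1 = 5/4, C2 = -25/4.

x = -25/4 + t + t**3/2 + 5*exp(-4*t)/4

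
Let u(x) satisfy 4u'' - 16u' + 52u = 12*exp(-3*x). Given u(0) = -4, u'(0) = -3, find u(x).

u = 3*exp(-3*x)/34 - 139*cos(3*x)*exp(2*x)/34 + 185*exp(2*x)*sin(3*x)/102

Divide through by 4: u'' - 4u' + 13u = 3*exp(-3*x).
Characteristic equation r² - 4r + 13 = 0 has discriminant (-4)² - 4·(13) = -36 < 0, so r = 2 ± 3i.
Hence u_h = C1*cos(3*x)*exp(2*x) + C2*exp(2*x)*sin(3*x).
Try u_p = A*exp(-3*x). Substituting into the equation and dividing by exp(-3*x) gives A = 3/34, so u_p = 3*exp(-3*x)/34.
General solution: u = 3*exp(-3*x)/34 + C1*cos(3*x)*exp(2*x) + C2*exp(2*x)*sin(3*x).
Apply the initial conditions: u(0) = 3/34 + C1 = -4 and u'(0) = -9/34 + 2*C1 + 3*C2 = -3. Solving gives C1 = -139/34, C2 = 185/102.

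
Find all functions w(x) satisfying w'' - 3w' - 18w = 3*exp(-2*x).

Characteristic equation r² - 3r - 18 = 0 factors as (r - 6)(r + 3) = 0, so r = 6, -3.
Hence w_h = C1*exp(6*x) + C2*exp(-3*x).
Try w_p = A*exp(-2*x). Substituting into the equation and dividing by exp(-2*x) gives A = -3/8, so w_p = -3*exp(-2*x)/8.

w = -3*exp(-2*x)/8 + C1*exp(6*x) + C2*exp(-3*x)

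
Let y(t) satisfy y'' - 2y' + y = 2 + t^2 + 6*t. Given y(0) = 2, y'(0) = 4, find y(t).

Characteristic equation r² - 2r + 1 = 0 has discriminant (-2)² - 4·(1) = 0, so r = 1 is a repeated root.
Hence y_h = (C1 + C2*t)*exp(t).
For the particular solution try y_p = A0 + A1*t + A2*t^2. Substituting and matching coefficients of each power of t gives A0 = 20, A1 = 10, A2 = 1, so y_p = 20 + t^2 + 10*t.
General solution: y = 20 + t^2 + 10*t + C1*exp(t) + C2*t*exp(t).
Apply the initial conditions: y(0) = 20 + C1 = 2 and y'(0) = 10 + C1 + C2 = 4. Solving gives C1 = -18, C2 = 12.

y = 20 + t**2 - 18*exp(t) + 10*t + 12*t*exp(t)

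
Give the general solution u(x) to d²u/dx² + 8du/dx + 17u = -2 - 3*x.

Characteristic equation r² + 8r + 17 = 0 has discriminant (8)² - 4·(17) = -4 < 0, so r = -4 ± i.
Hence u_h = C1*cos(x)*exp(-4*x) + C2*exp(-4*x)*sin(x).
For the particular solution try u_p = A0 + A1*x. Substituting and matching coefficients of each power of x gives A0 = -10/289, A1 = -3/17, so u_p = -10/289 - 3*x/17.

u = -10/289 - 3*x/17 + C1*cos(x)*exp(-4*x) + C2*exp(-4*x)*sin(x)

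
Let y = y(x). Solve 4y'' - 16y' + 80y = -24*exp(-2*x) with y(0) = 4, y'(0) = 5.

Divide through by 4: y'' - 4y' + 20y = -6*exp(-2*x).
Characteristic equation r² - 4r + 20 = 0 has discriminant (-4)² - 4·(20) = -64 < 0, so r = 2 ± 4i.
Hence y_h = C1*cos(4*x)*exp(2*x) + C2*exp(2*x)*sin(4*x).
Try y_p = A*exp(-2*x). Substituting into the equation and dividing by exp(-2*x) gives A = -3/16, so y_p = -3*exp(-2*x)/16.
General solution: y = -3*exp(-2*x)/16 + C1*cos(4*x)*exp(2*x) + C2*exp(2*x)*sin(4*x).
Apply the initial conditions: y(0) = -3/16 + C1 = 4 and y'(0) = 3/8 + 2*C1 + 4*C2 = 5. Solving gives C1 = 67/16, C2 = -15/16.

y = -3*exp(-2*x)/16 - 15*exp(2*x)*sin(4*x)/16 + 67*cos(4*x)*exp(2*x)/16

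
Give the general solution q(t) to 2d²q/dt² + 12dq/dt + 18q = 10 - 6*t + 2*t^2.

Divide through by 2: q'' + 6q' + 9q = 5 + t^2 - 3*t.
Characteristic equation r² + 6r + 9 = 0 has discriminant (6)² - 4·(9) = 0, so r = -3 is a repeated root.
Hence q_h = (C1 + C2*t)*exp(-3*t).
For the particular solution try q_p = A0 + A1*t + A2*t^2. Substituting and matching coefficients of each power of t gives A0 = 23/27, A1 = -13/27, A2 = 1/9, so q_p = 23/27 - 13*t/27 + t^2/9.

q = 23/27 - 13*t/27 + t**2/9 + C1*exp(-3*t) + C2*t*exp(-3*t)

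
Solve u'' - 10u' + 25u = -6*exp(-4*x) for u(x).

u = -2*exp(-4*x)/27 + C1*exp(5*x) + C2*x*exp(5*x)

Characteristic equation r² - 10r + 25 = 0 has discriminant (-10)² - 4·(25) = 0, so r = 5 is a repeated root.
Hence u_h = (C1 + C2*x)*exp(5*x).
Try u_p = A*exp(-4*x). Substituting into the equation and dividing by exp(-4*x) gives A = -2/27, so u_p = -2*exp(-4*x)/27.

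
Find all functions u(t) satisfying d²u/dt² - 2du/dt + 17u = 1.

u = 1/17 + C1*cos(4*t)*exp(t) + C2*exp(t)*sin(4*t)

Characteristic equation r² - 2r + 17 = 0 has discriminant (-2)² - 4·(17) = -64 < 0, so r = 1 ± 4i.
Hence u_h = C1*cos(4*t)*exp(t) + C2*exp(t)*sin(4*t).
For the particular solution try u_p = A0. Substituting and matching coefficients of each power of t gives A0 = 1/17, so u_p = 1/17.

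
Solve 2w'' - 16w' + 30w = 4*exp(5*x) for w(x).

w = C1*exp(3*x) + C2*exp(5*x) + x*exp(5*x)

Divide through by 2: w'' - 8w' + 15w = 2*exp(5*x).
Characteristic equation r² - 8r + 15 = 0 factors as (r - 3)(r - 5) = 0, so r = 3, 5.
Hence w_h = C1*exp(3*x) + C2*exp(5*x).
Since exp(5*x) solves the homogeneous equation (r = 5 is a root of multiplicity 1), multiply the trial by x. Try w_p = A*x*exp(5*x). Substituting into the equation and dividing by exp(5*x) gives A = 1, so w_p = x*exp(5*x).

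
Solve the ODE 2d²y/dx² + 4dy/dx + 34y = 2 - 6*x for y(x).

Divide through by 2: y'' + 2y' + 17y = 1 - 3*x.
Characteristic equation r² + 2r + 17 = 0 has discriminant (2)² - 4·(17) = -64 < 0, so r = -1 ± 4i.
Hence y_h = C1*cos(4*x)*exp(-x) + C2*exp(-x)*sin(4*x).
For the particular solution try y_p = A0 + A1*x. Substituting and matching coefficients of each power of x gives A0 = 23/289, A1 = -3/17, so y_p = 23/289 - 3*x/17.

y = 23/289 - 3*x/17 + C1*cos(4*x)*exp(-x) + C2*exp(-x)*sin(4*x)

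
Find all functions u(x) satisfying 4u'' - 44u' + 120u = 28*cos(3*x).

u = -77*sin(3*x)/510 + 49*cos(3*x)/510 + C1*exp(6*x) + C2*exp(5*x)

Divide through by 4: u'' - 11u' + 30u = 7*cos(3*x).
Characteristic equation r² - 11r + 30 = 0 factors as (r - 6)(r - 5) = 0, so r = 6, 5.
Hence u_h = C1*exp(6*x) + C2*exp(5*x).
Try u_p = A*cos(3*x) + B*sin(3*x). Substituting and equating the coefficients of cos(3x) and sin(3x) gives A = 49/510, B = -77/510, so u_p = -77*sin(3*x)/510 + 49*cos(3*x)/510.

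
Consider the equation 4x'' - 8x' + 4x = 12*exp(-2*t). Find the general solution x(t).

x = exp(-2*t)/3 + C1*exp(t) + C2*t*exp(t)

Divide through by 4: x'' - 2x' + x = 3*exp(-2*t).
Characteristic equation r² - 2r + 1 = 0 has discriminant (-2)² - 4·(1) = 0, so r = 1 is a repeated root.
Hence x_h = (C1 + C2*t)*exp(t).
Try x_p = A*exp(-2*t). Substituting into the equation and dividing by exp(-2*t) gives A = 1/3, so x_p = exp(-2*t)/3.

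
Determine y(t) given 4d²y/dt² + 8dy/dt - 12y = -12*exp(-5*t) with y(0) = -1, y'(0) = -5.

y = -17*exp(t)/8 - exp(-5*t)/4 + 11*exp(-3*t)/8

Divide through by 4: y'' + 2y' - 3y = -3*exp(-5*t).
Characteristic equation r² + 2r - 3 = 0 factors as (r + 3)(r - 1) = 0, so r = -3, 1.
Hence y_h = C1*exp(-3*t) + C2*exp(t).
Try y_p = A*exp(-5*t). Substituting into the equation and dividing by exp(-5*t) gives A = -1/4, so y_p = -exp(-5*t)/4.
General solution: y = -exp(-5*t)/4 + C1*exp(-3*t) + C2*exp(t).
Apply the initial conditions: y(0) = -1/4 + C1 + C2 = -1 and y'(0) = 5/4 + C2 - 3*C1 = -5. Solving gives C1 = 11/8, C2 = -17/8.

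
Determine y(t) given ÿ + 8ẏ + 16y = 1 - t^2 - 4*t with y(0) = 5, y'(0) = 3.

y = 21/128 - 3*t/16 - t**2/16 + 619*exp(-4*t)/128 + 721*t*exp(-4*t)/32

Characteristic equation r² + 8r + 16 = 0 has discriminant (8)² - 4·(16) = 0, so r = -4 is a repeated root.
Hence y_h = (C1 + C2*t)*exp(-4*t).
For the particular solution try y_p = A0 + A1*t + A2*t^2. Substituting and matching coefficients of each power of t gives A0 = 21/128, A1 = -3/16, A2 = -1/16, so y_p = 21/128 - 3*t/16 - t^2/16.
General solution: y = 21/128 - 3*t/16 - t^2/16 + C1*exp(-4*t) + C2*t*exp(-4*t).
Apply the initial conditions: y(0) = 21/128 + C1 = 5 and y'(0) = -3/16 + C2 - 4*C1 = 3. Solving gives C1 = 619/128, C2 = 721/32.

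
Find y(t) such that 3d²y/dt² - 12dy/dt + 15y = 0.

Divide through by 3: y'' - 4y' + 5y = 0.
Characteristic equation r² - 4r + 5 = 0 has discriminant (-4)² - 4·(5) = -4 < 0, so r = 2 ± i.
Hence y_h = C1*cos(t)*exp(2*t) + C2*exp(2*t)*sin(t).

y = C1*cos(t)*exp(2*t) + C2*exp(2*t)*sin(t)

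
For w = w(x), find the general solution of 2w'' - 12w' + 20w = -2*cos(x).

w = -cos(x)/13 + 2*sin(x)/39 + C1*cos(x)*exp(3*x) + C2*exp(3*x)*sin(x)

Divide through by 2: w'' - 6w' + 10w = -cos(x).
Characteristic equation r² - 6r + 10 = 0 has discriminant (-6)² - 4·(10) = -4 < 0, so r = 3 ± i.
Hence w_h = C1*cos(x)*exp(3*x) + C2*exp(3*x)*sin(x).
Try w_p = A*cos(x) + B*sin(x). Substituting and equating the coefficients of cos(x) and sin(x) gives A = -1/13, B = 2/39, so w_p = -cos(x)/13 + 2*sin(x)/39.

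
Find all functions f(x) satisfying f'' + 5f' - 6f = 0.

Characteristic equation r² + 5r - 6 = 0 factors as (r + 6)(r - 1) = 0, so r = -6, 1.
Hence f_h = C1*exp(-6*x) + C2*exp(x).

f = C1*exp(-6*x) + C2*exp(x)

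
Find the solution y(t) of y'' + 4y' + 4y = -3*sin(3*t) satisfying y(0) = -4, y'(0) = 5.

Characteristic equation r² + 4r + 4 = 0 has discriminant (4)² - 4·(4) = 0, so r = -2 is a repeated root.
Hence y_h = (C1 + C2*t)*exp(-2*t).
Try y_p = A*cos(3*t) + B*sin(3*t). Substituting and equating the coefficients of cos(3t) and sin(3t) gives A = 36/169, B = 15/169, so y_p = 15*sin(3*t)/169 + 36*cos(3*t)/169.
General solution: y = 15*sin(3*t)/169 + 36*cos(3*t)/169 + C1*exp(-2*t) + C2*t*exp(-2*t).
Apply the initial conditions: y(0) = 36/169 + C1 = -4 and y'(0) = 45/169 + C2 - 2*C1 = 5. Solving gives C1 = -712/169, C2 = -48/13.

y = -712*exp(-2*t)/169 + 15*sin(3*t)/169 + 36*cos(3*t)/169 - 48*t*exp(-2*t)/13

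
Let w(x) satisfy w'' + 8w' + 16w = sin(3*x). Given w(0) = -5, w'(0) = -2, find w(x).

Characteristic equation r² + 8r + 16 = 0 has discriminant (8)² - 4·(16) = 0, so r = -4 is a repeated root.
Hence w_h = (C1 + C2*x)*exp(-4*x).
Try w_p = A*cos(3*x) + B*sin(3*x). Substituting and equating the coefficients of cos(3x) and sin(3x) gives A = -24/625, B = 7/625, so w_p = -24*cos(3*x)/625 + 7*sin(3*x)/625.
General solution: w = -24*cos(3*x)/625 + 7*sin(3*x)/625 + C1*exp(-4*x) + C2*x*exp(-4*x).
Apply the initial conditions: w(0) = -24/625 + C1 = -5 and w'(0) = 21/625 + C2 - 4*C1 = -2. Solving gives C1 = -3101/625, C2 = -547/25.

w = -3101*exp(-4*x)/625 - 24*cos(3*x)/625 + 7*sin(3*x)/625 - 547*x*exp(-4*x)/25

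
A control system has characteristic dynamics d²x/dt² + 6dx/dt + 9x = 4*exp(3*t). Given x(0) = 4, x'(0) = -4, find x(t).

Characteristic equation r² + 6r + 9 = 0 has discriminant (6)² - 4·(9) = 0, so r = -3 is a repeated root.
Hence x_h = (C1 + C2*t)*exp(-3*t).
Try x_p = A*exp(3*t). Substituting into the equation and dividing by exp(3*t) gives A = 1/9, so x_p = exp(3*t)/9.
General solution: x = exp(3*t)/9 + C1*exp(-3*t) + C2*t*exp(-3*t).
Apply the initial conditions: x(0) = 1/9 + C1 = 4 and x'(0) = 1/3 + C2 - 3*C1 = -4. Solving gives C1 = 35/9, C2 = 22/3.

x = exp(3*t)/9 + 35*exp(-3*t)/9 + 22*t*exp(-3*t)/3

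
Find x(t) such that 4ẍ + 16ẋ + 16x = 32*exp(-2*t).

x = C1*exp(-2*t) + 4*t**2*exp(-2*t) + C2*t*exp(-2*t)

Divide through by 4: x'' + 4x' + 4x = 8*exp(-2*t).
Characteristic equation r² + 4r + 4 = 0 has discriminant (4)² - 4·(4) = 0, so r = -2 is a repeated root.
Hence x_h = (C1 + C2*t)*exp(-2*t).
Since exp(-2*t) solves the homogeneous equation (r = -2 is a root of multiplicity 2), multiply the trial by t^2. Try x_p = A*t^2*exp(-2*t). Substituting into the equation and dividing by exp(-2*t) gives A = 4, so x_p = 4*t^2*exp(-2*t).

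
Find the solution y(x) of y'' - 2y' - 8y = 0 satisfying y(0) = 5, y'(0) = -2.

Characteristic equation r² - 2r - 8 = 0 factors as (r - 4)(r + 2) = 0, so r = 4, -2.
Hence y_h = C1*exp(4*x) + C2*exp(-2*x).
Apply the initial conditions: y(0) = C1 + C2 = 5 and y'(0) = -2*C2 + 4*C1 = -2. Solving gives C1 = 4/3, C2 = 11/3.

y = 4*exp(4*x)/3 + 11*exp(-2*x)/3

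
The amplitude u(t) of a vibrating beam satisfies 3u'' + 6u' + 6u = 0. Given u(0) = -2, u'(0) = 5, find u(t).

Divide through by 3: u'' + 2u' + 2u = 0.
Characteristic equation r² + 2r + 2 = 0 has discriminant (2)² - 4·(2) = -4 < 0, so r = -1 ± i.
Hence u_h = C1*cos(t)*exp(-t) + C2*exp(-t)*sin(t).
Apply the initial conditions: u(0) = C1 = -2 and u'(0) = C2 - C1 = 5. Solving gives C1 = -2, C2 = 3.

u = -2*cos(t)*exp(-t) + 3*exp(-t)*sin(t)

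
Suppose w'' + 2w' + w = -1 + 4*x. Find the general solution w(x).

Characteristic equation r² + 2r + 1 = 0 has discriminant (2)² - 4·(1) = 0, so r = -1 is a repeated root.
Hence w_h = (C1 + C2*x)*exp(-x).
For the particular solution try w_p = A0 + A1*x. Substituting and matching coefficients of each power of x gives A0 = -9, A1 = 4, so w_p = -9 + 4*x.

w = -9 + 4*x + C1*exp(-x) + C2*x*exp(-x)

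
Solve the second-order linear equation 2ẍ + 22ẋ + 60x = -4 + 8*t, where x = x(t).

Divide through by 2: x'' + 11x' + 30x = -2 + 4*t.
Characteristic equation r² + 11r + 30 = 0 factors as (r + 5)(r + 6) = 0, so r = -5, -6.
Hence x_h = C1*exp(-5*t) + C2*exp(-6*t).
For the particular solution try x_p = A0 + A1*t. Substituting and matching coefficients of each power of t gives A0 = -26/225, A1 = 2/15, so x_p = -26/225 + 2*t/15.

x = -26/225 + 2*t/15 + C1*exp(-5*t) + C2*exp(-6*t)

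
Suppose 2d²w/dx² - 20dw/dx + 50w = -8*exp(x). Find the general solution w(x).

Divide through by 2: w'' - 10w' + 25w = -4*exp(x).
Characteristic equation r² - 10r + 25 = 0 has discriminant (-10)² - 4·(25) = 0, so r = 5 is a repeated root.
Hence w_h = (C1 + C2*x)*exp(5*x).
Try w_p = A*exp(x). Substituting into the equation and dividing by exp(x) gives A = -1/4, so w_p = -exp(x)/4.

w = -exp(x)/4 + C1*exp(5*x) + C2*x*exp(5*x)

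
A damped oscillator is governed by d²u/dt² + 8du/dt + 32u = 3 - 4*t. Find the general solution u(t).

Characteristic equation r² + 8r + 32 = 0 has discriminant (8)² - 4·(32) = -64 < 0, so r = -4 ± 4i.
Hence u_h = C1*cos(4*t)*exp(-4*t) + C2*exp(-4*t)*sin(4*t).
For the particular solution try u_p = A0 + A1*t. Substituting and matching coefficients of each power of t gives A0 = 1/8, A1 = -1/8, so u_p = 1/8 - t/8.

u = 1/8 - t/8 + C1*cos(4*t)*exp(-4*t) + C2*exp(-4*t)*sin(4*t)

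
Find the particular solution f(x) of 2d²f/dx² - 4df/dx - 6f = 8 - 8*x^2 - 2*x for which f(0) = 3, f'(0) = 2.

f = 14/27 - 13*x/9 + 4*x**2/3 + 40*exp(3*x)/27 + exp(-x)

Divide through by 2: f'' - 2f' - 3f = 4 - x - 4*x^2.
Characteristic equation r² - 2r - 3 = 0 factors as (r - 3)(r + 1) = 0, so r = 3, -1.
Hence f_h = C1*exp(3*x) + C2*exp(-x).
For the particular solution try f_p = A0 + A1*x + A2*x^2. Substituting and matching coefficients of each power of x gives A0 = 14/27, A1 = -13/9, A2 = 4/3, so f_p = 14/27 - 13*x/9 + 4*x^2/3.
General solution: f = 14/27 - 13*x/9 + 4*x^2/3 + C1*exp(3*x) + C2*exp(-x).
Apply the initial conditions: f(0) = 14/27 + C1 + C2 = 3 and f'(0) = -13/9 - C2 + 3*C1 = 2. Solving gives C1 = 40/27, C2 = 1.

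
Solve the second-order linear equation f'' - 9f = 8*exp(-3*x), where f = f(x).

Characteristic equation r² - 9 = 0 factors as (r - 3)(r + 3) = 0, so r = 3, -3.
Hence f_h = C1*exp(3*x) + C2*exp(-3*x).
Since exp(-3*x) solves the homogeneous equation (r = -3 is a root of multiplicity 1), multiply the trial by x. Try f_p = A*x*exp(-3*x). Substituting into the equation and dividing by exp(-3*x) gives A = -4/3, so f_p = -4*x*exp(-3*x)/3.

f = C1*exp(3*x) + C2*exp(-3*x) - 4*x*exp(-3*x)/3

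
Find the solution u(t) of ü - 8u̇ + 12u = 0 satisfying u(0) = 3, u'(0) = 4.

Characteristic equation r² - 8r + 12 = 0 factors as (r - 6)(r - 2) = 0, so r = 6, 2.
Hence u_h = C1*exp(6*t) + C2*exp(2*t).
Apply the initial conditions: u(0) = C1 + C2 = 3 and u'(0) = 2*C2 + 6*C1 = 4. Solving gives C1 = -1/2, C2 = 7/2.

u = -exp(6*t)/2 + 7*exp(2*t)/2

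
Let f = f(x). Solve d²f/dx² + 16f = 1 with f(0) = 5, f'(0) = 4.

f = 1/16 + 79*cos(4*x)/16 + sin(4*x)

Characteristic equation r² + 16 = 0 has discriminant (0)² - 4·(16) = -64 < 0, so r = ± 4i.
Hence f_h = C1*cos(4*x) + C2*sin(4*x).
For the particular solution try f_p = A0. Substituting and matching coefficients of each power of x gives A0 = 1/16, so f_p = 1/16.
General solution: f = 1/16 + C1*cos(4*x) + C2*sin(4*x).
Apply the initial conditions: f(0) = 1/16 + C1 = 5 and f'(0) = 4*C2 = 4. Solving gives C1 = 79/16, C2 = 1.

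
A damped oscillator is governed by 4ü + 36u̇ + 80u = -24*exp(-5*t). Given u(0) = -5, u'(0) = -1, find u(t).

u = -32*exp(-4*t) + 27*exp(-5*t) + 6*t*exp(-5*t)

Divide through by 4: u'' + 9u' + 20u = -6*exp(-5*t).
Characteristic equation r² + 9r + 20 = 0 factors as (r + 5)(r + 4) = 0, so r = -5, -4.
Hence u_h = C1*exp(-5*t) + C2*exp(-4*t).
Since exp(-5*t) solves the homogeneous equation (r = -5 is a root of multiplicity 1), multiply the trial by t. Try u_p = A*t*exp(-5*t). Substituting into the equation and dividing by exp(-5*t) gives A = 6, so u_p = 6*t*exp(-5*t).
General solution: u = C1*exp(-5*t) + C2*exp(-4*t) + 6*t*exp(-5*t).
Apply the initial conditions: u(0) = C1 + C2 = -5 and u'(0) = 6 - 5*C1 - 4*C2 = -1. Solving gives C1 = 27, C2 = -32.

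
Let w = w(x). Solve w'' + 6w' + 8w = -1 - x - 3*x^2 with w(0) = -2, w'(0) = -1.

Characteristic equation r² + 6r + 8 = 0 factors as (r + 4)(r + 2) = 0, so r = -4, -2.
Hence w_h = C1*exp(-4*x) + C2*exp(-2*x).
For the particular solution try w_p = A0 + A1*x + A2*x^2. Substituting and matching coefficients of each power of x gives A0 = -23/64, A1 = 7/16, A2 = -3/8, so w_p = -23/64 - 3*x^2/8 + 7*x/16.
General solution: w = -23/64 - 3*x^2/8 + 7*x/16 + C1*exp(-4*x) + C2*exp(-2*x).
Apply the initial conditions: w(0) = -23/64 + C1 + C2 = -2 and w'(0) = 7/16 - 4*C1 - 2*C2 = -1. Solving gives C1 = 151/64, C2 = -4.

w = -23/64 - 4*exp(-2*x) - 3*x**2/8 + 7*x/16 + 151*exp(-4*x)/64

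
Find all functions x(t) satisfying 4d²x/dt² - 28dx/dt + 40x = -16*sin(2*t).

x = -7*cos(2*t)/29 - 3*sin(2*t)/29 + C1*exp(2*t) + C2*exp(5*t)

Divide through by 4: x'' - 7x' + 10x = -4*sin(2*t).
Characteristic equation r² - 7r + 10 = 0 factors as (r - 2)(r - 5) = 0, so r = 2, 5.
Hence x_h = C1*exp(2*t) + C2*exp(5*t).
Try x_p = A*cos(2*t) + B*sin(2*t). Substituting and equating the coefficients of cos(2t) and sin(2t) gives A = -7/29, B = -3/29, so x_p = -7*cos(2*t)/29 - 3*sin(2*t)/29.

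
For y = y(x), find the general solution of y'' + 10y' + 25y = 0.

y = C1*exp(-5*x) + C2*x*exp(-5*x)

Characteristic equation r² + 10r + 25 = 0 has discriminant (10)² - 4·(25) = 0, so r = -5 is a repeated root.
Hence y_h = (C1 + C2*x)*exp(-5*x).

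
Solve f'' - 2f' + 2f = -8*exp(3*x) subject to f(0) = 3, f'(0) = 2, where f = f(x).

f = -8*exp(3*x)/5 + 11*exp(x)*sin(x)/5 + 23*cos(x)*exp(x)/5

Characteristic equation r² - 2r + 2 = 0 has discriminant (-2)² - 4·(2) = -4 < 0, so r = 1 ± i.
Hence f_h = C1*cos(x)*exp(x) + C2*exp(x)*sin(x).
Try f_p = A*exp(3*x). Substituting into the equation and dividing by exp(3*x) gives A = -8/5, so f_p = -8*exp(3*x)/5.
General solution: f = -8*exp(3*x)/5 + C1*cos(x)*exp(x) + C2*exp(x)*sin(x).
Apply the initial conditions: f(0) = -8/5 + C1 = 3 and f'(0) = -24/5 + C1 + C2 = 2. Solving gives C1 = 23/5, C2 = 11/5.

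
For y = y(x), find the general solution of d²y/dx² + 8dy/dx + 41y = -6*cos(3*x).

Characteristic equation r² + 8r + 41 = 0 has discriminant (8)² - 4·(41) = -100 < 0, so r = -4 ± 5i.
Hence y_h = C1*cos(5*x)*exp(-4*x) + C2*exp(-4*x)*sin(5*x).
Try y_p = A*cos(3*x) + B*sin(3*x). Substituting and equating the coefficients of cos(3x) and sin(3x) gives A = -3/25, B = -9/100, so y_p = -9*sin(3*x)/100 - 3*cos(3*x)/25.

y = -9*sin(3*x)/100 - 3*cos(3*x)/25 + C1*cos(5*x)*exp(-4*x) + C2*exp(-4*x)*sin(5*x)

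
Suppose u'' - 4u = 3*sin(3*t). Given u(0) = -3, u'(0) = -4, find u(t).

Characteristic equation r² - 4 = 0 factors as (r - 2)(r + 2) = 0, so r = 2, -2.
Hence u_h = C1*exp(2*t) + C2*exp(-2*t).
Try u_p = A*cos(3*t) + B*sin(3*t). Substituting and equating the coefficients of cos(3t) and sin(3t) gives A = 0, B = -3/13, so u_p = -3*sin(3*t)/13.
General solution: u = -3*sin(3*t)/13 + C1*exp(2*t) + C2*exp(-2*t).
Apply the initial conditions: u(0) = C1 + C2 = -3 and u'(0) = -9/13 - 2*C2 + 2*C1 = -4. Solving gives C1 = -121/52, C2 = -35/52.

u = -121*exp(2*t)/52 - 35*exp(-2*t)/52 - 3*sin(3*t)/13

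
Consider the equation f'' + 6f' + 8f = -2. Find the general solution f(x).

f = -1/4 + C1*exp(-4*x) + C2*exp(-2*x)

Characteristic equation r² + 6r + 8 = 0 factors as (r + 4)(r + 2) = 0, so r = -4, -2.
Hence f_h = C1*exp(-4*x) + C2*exp(-2*x).
For the particular solution try f_p = A0. Substituting and matching coefficients of each power of x gives A0 = -1/4, so f_p = -1/4.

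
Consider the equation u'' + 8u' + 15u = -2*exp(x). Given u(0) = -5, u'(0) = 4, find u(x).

u = -41*exp(-3*x)/4 - exp(x)/12 + 16*exp(-5*x)/3

Characteristic equation r² + 8r + 15 = 0 factors as (r + 3)(r + 5) = 0, so r = -3, -5.
Hence u_h = C1*exp(-3*x) + C2*exp(-5*x).
Try u_p = A*exp(x). Substituting into the equation and dividing by exp(x) gives A = -1/12, so u_p = -exp(x)/12.
General solution: u = -exp(x)/12 + C1*exp(-3*x) + C2*exp(-5*x).
Apply the initial conditions: u(0) = -1/12 + C1 + C2 = -5 and u'(0) = -1/12 - 5*C2 - 3*C1 = 4. Solving gives C1 = -41/4, C2 = 16/3.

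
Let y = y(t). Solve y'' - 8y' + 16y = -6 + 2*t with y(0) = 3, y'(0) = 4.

Characteristic equation r² - 8r + 16 = 0 has discriminant (-8)² - 4·(16) = 0, so r = 4 is a repeated root.
Hence y_h = (C1 + C2*t)*exp(4*t).
For the particular solution try y_p = A0 + A1*t. Substituting and matching coefficients of each power of t gives A0 = -5/16, A1 = 1/8, so y_p = -5/16 + t/8.
General solution: y = -5/16 + t/8 + C1*exp(4*t) + C2*t*exp(4*t).
Apply the initial conditions: y(0) = -5/16 + C1 = 3 and y'(0) = 1/8 + C2 + 4*C1 = 4. Solving gives C1 = 53/16, C2 = -75/8.

y = -5/16 + t/8 + 53*exp(4*t)/16 - 75*t*exp(4*t)/8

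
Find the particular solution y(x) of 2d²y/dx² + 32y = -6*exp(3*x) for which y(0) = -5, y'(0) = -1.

y = -122*cos(4*x)/25 - 4*sin(4*x)/25 - 3*exp(3*x)/25

Divide through by 2: y'' + 16y = -3*exp(3*x).
Characteristic equation r² + 16 = 0 has discriminant (0)² - 4·(16) = -64 < 0, so r = ± 4i.
Hence y_h = C1*cos(4*x) + C2*sin(4*x).
Try y_p = A*exp(3*x). Substituting into the equation and dividing by exp(3*x) gives A = -3/25, so y_p = -3*exp(3*x)/25.
General solution: y = -3*exp(3*x)/25 + C1*cos(4*x) + C2*sin(4*x).
Apply the initial conditions: y(0) = -3/25 + C1 = -5 and y'(0) = -9/25 + 4*C2 = -1. Solving gives C1 = -122/25, C2 = -4/25.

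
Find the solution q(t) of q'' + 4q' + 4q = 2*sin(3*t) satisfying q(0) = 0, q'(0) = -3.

q = -24*cos(3*t)/169 - 10*sin(3*t)/169 + 24*exp(-2*t)/169 - 33*t*exp(-2*t)/13

Characteristic equation r² + 4r + 4 = 0 has discriminant (4)² - 4·(4) = 0, so r = -2 is a repeated root.
Hence q_h = (C1 + C2*t)*exp(-2*t).
Try q_p = A*cos(3*t) + B*sin(3*t). Substituting and equating the coefficients of cos(3t) and sin(3t) gives A = -24/169, B = -10/169, so q_p = -24*cos(3*t)/169 - 10*sin(3*t)/169.
General solution: q = -24*cos(3*t)/169 - 10*sin(3*t)/169 + C1*exp(-2*t) + C2*t*exp(-2*t).
Apply the initial conditions: q(0) = -24/169 + C1 = 0 and q'(0) = -30/169 + C2 - 2*C1 = -3. Solving gives C1 = 24/169, C2 = -33/13.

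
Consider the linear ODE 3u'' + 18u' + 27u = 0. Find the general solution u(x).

Divide through by 3: u'' + 6u' + 9u = 0.
Characteristic equation r² + 6r + 9 = 0 has discriminant (6)² - 4·(9) = 0, so r = -3 is a repeated root.
Hence u_h = (C1 + C2*x)*exp(-3*x).

u = C1*exp(-3*x) + C2*x*exp(-3*x)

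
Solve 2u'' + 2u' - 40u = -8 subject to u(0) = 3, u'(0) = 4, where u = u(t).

u = 1/5 + 2*exp(4*t) + 4*exp(-5*t)/5

Divide through by 2: u'' + u' - 20u = -4.
Characteristic equation r² + r - 20 = 0 factors as (r + 5)(r - 4) = 0, so r = -5, 4.
Hence u_h = C1*exp(-5*t) + C2*exp(4*t).
For the particular solution try u_p = A0. Substituting and matching coefficients of each power of t gives A0 = 1/5, so u_p = 1/5.
General solution: u = 1/5 + C1*exp(-5*t) + C2*exp(4*t).
Apply the initial conditions: u(0) = 1/5 + C1 + C2 = 3 and u'(0) = -5*C1 + 4*C2 = 4. Solving gives C1 = 4/5, C2 = 2.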